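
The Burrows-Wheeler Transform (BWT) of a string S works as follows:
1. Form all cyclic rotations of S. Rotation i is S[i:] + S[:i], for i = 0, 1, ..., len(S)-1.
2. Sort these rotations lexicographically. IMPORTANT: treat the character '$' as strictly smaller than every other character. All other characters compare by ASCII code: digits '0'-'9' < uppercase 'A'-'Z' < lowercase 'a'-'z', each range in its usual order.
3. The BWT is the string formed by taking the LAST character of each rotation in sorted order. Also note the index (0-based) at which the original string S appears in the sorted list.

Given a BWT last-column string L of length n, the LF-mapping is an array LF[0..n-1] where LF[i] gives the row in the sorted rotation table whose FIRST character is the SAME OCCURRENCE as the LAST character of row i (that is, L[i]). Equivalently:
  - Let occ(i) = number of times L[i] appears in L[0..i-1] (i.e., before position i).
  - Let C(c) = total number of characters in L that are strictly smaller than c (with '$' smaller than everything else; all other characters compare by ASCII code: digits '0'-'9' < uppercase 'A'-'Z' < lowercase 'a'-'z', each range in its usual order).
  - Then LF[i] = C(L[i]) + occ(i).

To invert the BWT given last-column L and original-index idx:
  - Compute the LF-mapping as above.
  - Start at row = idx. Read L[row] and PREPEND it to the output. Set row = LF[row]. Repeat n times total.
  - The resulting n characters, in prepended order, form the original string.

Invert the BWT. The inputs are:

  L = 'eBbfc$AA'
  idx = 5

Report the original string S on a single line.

LF mapping: 6 3 4 7 5 0 1 2
Walk LF starting at row 5, prepending L[row]:
  step 1: row=5, L[5]='$', prepend. Next row=LF[5]=0
  step 2: row=0, L[0]='e', prepend. Next row=LF[0]=6
  step 3: row=6, L[6]='A', prepend. Next row=LF[6]=1
  step 4: row=1, L[1]='B', prepend. Next row=LF[1]=3
  step 5: row=3, L[3]='f', prepend. Next row=LF[3]=7
  step 6: row=7, L[7]='A', prepend. Next row=LF[7]=2
  step 7: row=2, L[2]='b', prepend. Next row=LF[2]=4
  step 8: row=4, L[4]='c', prepend. Next row=LF[4]=5
Reversed output: cbAfBAe$

Answer: cbAfBAe$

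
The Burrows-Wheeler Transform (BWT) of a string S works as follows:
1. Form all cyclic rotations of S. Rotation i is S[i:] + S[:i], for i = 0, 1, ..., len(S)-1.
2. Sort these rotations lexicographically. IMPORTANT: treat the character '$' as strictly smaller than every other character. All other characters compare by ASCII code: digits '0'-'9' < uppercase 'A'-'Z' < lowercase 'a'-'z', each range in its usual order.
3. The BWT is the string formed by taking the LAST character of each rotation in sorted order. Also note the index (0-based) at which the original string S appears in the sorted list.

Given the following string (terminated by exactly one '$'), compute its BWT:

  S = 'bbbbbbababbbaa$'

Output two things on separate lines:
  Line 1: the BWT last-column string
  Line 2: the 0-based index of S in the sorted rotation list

All 15 rotations (rotation i = S[i:]+S[:i]):
  rot[0] = bbbbbbababbbaa$
  rot[1] = bbbbbababbbaa$b
  rot[2] = bbbbababbbaa$bb
  rot[3] = bbbababbbaa$bbb
  rot[4] = bbababbbaa$bbbb
  rot[5] = bababbbaa$bbbbb
  rot[6] = ababbbaa$bbbbbb
  rot[7] = babbbaa$bbbbbba
  rot[8] = abbbaa$bbbbbbab
  rot[9] = bbbaa$bbbbbbaba
  rot[10] = bbaa$bbbbbbabab
  rot[11] = baa$bbbbbbababb
  rot[12] = aa$bbbbbbababbb
  rot[13] = a$bbbbbbababbba
  rot[14] = $bbbbbbababbbaa
Sorted (with $ < everything):
  sorted[0] = $bbbbbbababbbaa  (last char: 'a')
  sorted[1] = a$bbbbbbababbba  (last char: 'a')
  sorted[2] = aa$bbbbbbababbb  (last char: 'b')
  sorted[3] = ababbbaa$bbbbbb  (last char: 'b')
  sorted[4] = abbbaa$bbbbbbab  (last char: 'b')
  sorted[5] = baa$bbbbbbababb  (last char: 'b')
  sorted[6] = bababbbaa$bbbbb  (last char: 'b')
  sorted[7] = babbbaa$bbbbbba  (last char: 'a')
  sorted[8] = bbaa$bbbbbbabab  (last char: 'b')
  sorted[9] = bbababbbaa$bbbb  (last char: 'b')
  sorted[10] = bbbaa$bbbbbbaba  (last char: 'a')
  sorted[11] = bbbababbbaa$bbb  (last char: 'b')
  sorted[12] = bbbbababbbaa$bb  (last char: 'b')
  sorted[13] = bbbbbababbbaa$b  (last char: 'b')
  sorted[14] = bbbbbbababbbaa$  (last char: '$')
Last column: aabbbbbabbabbb$
Original string S is at sorted index 14

Answer: aabbbbbabbabbb$
14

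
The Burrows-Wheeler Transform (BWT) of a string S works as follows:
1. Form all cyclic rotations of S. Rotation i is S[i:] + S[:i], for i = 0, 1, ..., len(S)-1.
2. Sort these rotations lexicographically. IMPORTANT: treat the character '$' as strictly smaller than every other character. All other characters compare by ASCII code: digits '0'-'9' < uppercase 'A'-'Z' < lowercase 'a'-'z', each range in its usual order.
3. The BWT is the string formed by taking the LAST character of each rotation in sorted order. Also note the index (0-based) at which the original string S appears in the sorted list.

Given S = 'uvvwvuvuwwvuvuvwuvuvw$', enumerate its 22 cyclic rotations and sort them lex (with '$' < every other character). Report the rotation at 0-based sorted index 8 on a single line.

All 22 rotations (rotation i = S[i:]+S[:i]):
  rot[0] = uvvwvuvuwwvuvuvwuvuvw$
  rot[1] = vvwvuvuwwvuvuvwuvuvw$u
  rot[2] = vwvuvuwwvuvuvwuvuvw$uv
  rot[3] = wvuvuwwvuvuvwuvuvw$uvv
  rot[4] = vuvuwwvuvuvwuvuvw$uvvw
  rot[5] = uvuwwvuvuvwuvuvw$uvvwv
  rot[6] = vuwwvuvuvwuvuvw$uvvwvu
  rot[7] = uwwvuvuvwuvuvw$uvvwvuv
  rot[8] = wwvuvuvwuvuvw$uvvwvuvu
  rot[9] = wvuvuvwuvuvw$uvvwvuvuw
  rot[10] = vuvuvwuvuvw$uvvwvuvuww
  rot[11] = uvuvwuvuvw$uvvwvuvuwwv
  rot[12] = vuvwuvuvw$uvvwvuvuwwvu
  rot[13] = uvwuvuvw$uvvwvuvuwwvuv
  rot[14] = vwuvuvw$uvvwvuvuwwvuvu
  rot[15] = wuvuvw$uvvwvuvuwwvuvuv
  rot[16] = uvuvw$uvvwvuvuwwvuvuvw
  rot[17] = vuvw$uvvwvuvuwwvuvuvwu
  rot[18] = uvw$uvvwvuvuwwvuvuvwuv
  rot[19] = vw$uvvwvuvuwwvuvuvwuvu
  rot[20] = w$uvvwvuvuwwvuvuvwuvuv
  rot[21] = $uvvwvuvuwwvuvuvwuvuvw
Sorted (with $ < everything):
  sorted[0] = $uvvwvuvuwwvuvuvwuvuvw
  sorted[1] = uvuvw$uvvwvuvuwwvuvuvw
  sorted[2] = uvuvwuvuvw$uvvwvuvuwwv
  sorted[3] = uvuwwvuvuvwuvuvw$uvvwv
  sorted[4] = uvvwvuvuwwvuvuvwuvuvw$
  sorted[5] = uvw$uvvwvuvuwwvuvuvwuv
  sorted[6] = uvwuvuvw$uvvwvuvuwwvuv
  sorted[7] = uwwvuvuvwuvuvw$uvvwvuv
  sorted[8] = vuvuvwuvuvw$uvvwvuvuww
  sorted[9] = vuvuwwvuvuvwuvuvw$uvvw
  sorted[10] = vuvw$uvvwvuvuwwvuvuvwu
  sorted[11] = vuvwuvuvw$uvvwvuvuwwvu
  sorted[12] = vuwwvuvuvwuvuvw$uvvwvu
  sorted[13] = vvwvuvuwwvuvuvwuvuvw$u
  sorted[14] = vw$uvvwvuvuwwvuvuvwuvu
  sorted[15] = vwuvuvw$uvvwvuvuwwvuvu
  sorted[16] = vwvuvuwwvuvuvwuvuvw$uv
  sorted[17] = w$uvvwvuvuwwvuvuvwuvuv
  sorted[18] = wuvuvw$uvvwvuvuwwvuvuv
  sorted[19] = wvuvuvwuvuvw$uvvwvuvuw
  sorted[20] = wvuvuwwvuvuvwuvuvw$uvv
  sorted[21] = wwvuvuvwuvuvw$uvvwvuvu
sorted[8] = vuvuvwuvuvw$uvvwvuvuww

Answer: vuvuvwuvuvw$uvvwvuvuww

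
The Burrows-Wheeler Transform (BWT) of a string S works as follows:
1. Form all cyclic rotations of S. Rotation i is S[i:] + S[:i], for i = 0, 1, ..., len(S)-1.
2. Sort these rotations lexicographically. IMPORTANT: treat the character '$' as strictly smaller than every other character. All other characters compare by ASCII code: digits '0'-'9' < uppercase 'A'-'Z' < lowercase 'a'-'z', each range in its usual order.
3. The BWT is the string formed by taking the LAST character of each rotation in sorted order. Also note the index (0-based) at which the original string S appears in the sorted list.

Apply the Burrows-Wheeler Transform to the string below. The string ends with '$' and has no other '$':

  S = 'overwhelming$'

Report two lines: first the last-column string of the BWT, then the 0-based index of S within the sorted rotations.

Answer: ghvnwmeli$eor
9

Derivation:
All 13 rotations (rotation i = S[i:]+S[:i]):
  rot[0] = overwhelming$
  rot[1] = verwhelming$o
  rot[2] = erwhelming$ov
  rot[3] = rwhelming$ove
  rot[4] = whelming$over
  rot[5] = helming$overw
  rot[6] = elming$overwh
  rot[7] = lming$overwhe
  rot[8] = ming$overwhel
  rot[9] = ing$overwhelm
  rot[10] = ng$overwhelmi
  rot[11] = g$overwhelmin
  rot[12] = $overwhelming
Sorted (with $ < everything):
  sorted[0] = $overwhelming  (last char: 'g')
  sorted[1] = elming$overwh  (last char: 'h')
  sorted[2] = erwhelming$ov  (last char: 'v')
  sorted[3] = g$overwhelmin  (last char: 'n')
  sorted[4] = helming$overw  (last char: 'w')
  sorted[5] = ing$overwhelm  (last char: 'm')
  sorted[6] = lming$overwhe  (last char: 'e')
  sorted[7] = ming$overwhel  (last char: 'l')
  sorted[8] = ng$overwhelmi  (last char: 'i')
  sorted[9] = overwhelming$  (last char: '$')
  sorted[10] = rwhelming$ove  (last char: 'e')
  sorted[11] = verwhelming$o  (last char: 'o')
  sorted[12] = whelming$over  (last char: 'r')
Last column: ghvnwmeli$eor
Original string S is at sorted index 9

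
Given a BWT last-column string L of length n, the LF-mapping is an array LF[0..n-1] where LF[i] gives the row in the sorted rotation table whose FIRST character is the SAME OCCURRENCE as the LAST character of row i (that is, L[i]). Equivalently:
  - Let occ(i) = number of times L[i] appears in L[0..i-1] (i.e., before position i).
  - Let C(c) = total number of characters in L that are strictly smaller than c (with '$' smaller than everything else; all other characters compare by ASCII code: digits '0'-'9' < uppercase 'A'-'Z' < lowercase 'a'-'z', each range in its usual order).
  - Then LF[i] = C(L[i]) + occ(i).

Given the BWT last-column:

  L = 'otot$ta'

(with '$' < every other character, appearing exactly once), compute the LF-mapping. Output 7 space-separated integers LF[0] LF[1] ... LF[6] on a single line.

Answer: 2 4 3 5 0 6 1

Derivation:
Char counts: '$':1, 'a':1, 'o':2, 't':3
C (first-col start): C('$')=0, C('a')=1, C('o')=2, C('t')=4
L[0]='o': occ=0, LF[0]=C('o')+0=2+0=2
L[1]='t': occ=0, LF[1]=C('t')+0=4+0=4
L[2]='o': occ=1, LF[2]=C('o')+1=2+1=3
L[3]='t': occ=1, LF[3]=C('t')+1=4+1=5
L[4]='$': occ=0, LF[4]=C('$')+0=0+0=0
L[5]='t': occ=2, LF[5]=C('t')+2=4+2=6
L[6]='a': occ=0, LF[6]=C('a')+0=1+0=1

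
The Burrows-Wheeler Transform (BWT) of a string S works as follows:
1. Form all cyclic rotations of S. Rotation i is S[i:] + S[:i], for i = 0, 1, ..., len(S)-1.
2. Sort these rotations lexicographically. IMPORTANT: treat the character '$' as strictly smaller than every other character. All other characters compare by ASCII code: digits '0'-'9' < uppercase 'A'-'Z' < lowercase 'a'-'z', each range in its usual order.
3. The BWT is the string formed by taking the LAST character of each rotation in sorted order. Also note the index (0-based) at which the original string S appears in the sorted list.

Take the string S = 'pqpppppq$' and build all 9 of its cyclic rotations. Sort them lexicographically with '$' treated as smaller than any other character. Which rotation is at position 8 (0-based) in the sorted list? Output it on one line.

Answer: qpppppq$p

Derivation:
All 9 rotations (rotation i = S[i:]+S[:i]):
  rot[0] = pqpppppq$
  rot[1] = qpppppq$p
  rot[2] = pppppq$pq
  rot[3] = ppppq$pqp
  rot[4] = pppq$pqpp
  rot[5] = ppq$pqppp
  rot[6] = pq$pqpppp
  rot[7] = q$pqppppp
  rot[8] = $pqpppppq
Sorted (with $ < everything):
  sorted[0] = $pqpppppq
  sorted[1] = pppppq$pq
  sorted[2] = ppppq$pqp
  sorted[3] = pppq$pqpp
  sorted[4] = ppq$pqppp
  sorted[5] = pq$pqpppp
  sorted[6] = pqpppppq$
  sorted[7] = q$pqppppp
  sorted[8] = qpppppq$p
sorted[8] = qpppppq$p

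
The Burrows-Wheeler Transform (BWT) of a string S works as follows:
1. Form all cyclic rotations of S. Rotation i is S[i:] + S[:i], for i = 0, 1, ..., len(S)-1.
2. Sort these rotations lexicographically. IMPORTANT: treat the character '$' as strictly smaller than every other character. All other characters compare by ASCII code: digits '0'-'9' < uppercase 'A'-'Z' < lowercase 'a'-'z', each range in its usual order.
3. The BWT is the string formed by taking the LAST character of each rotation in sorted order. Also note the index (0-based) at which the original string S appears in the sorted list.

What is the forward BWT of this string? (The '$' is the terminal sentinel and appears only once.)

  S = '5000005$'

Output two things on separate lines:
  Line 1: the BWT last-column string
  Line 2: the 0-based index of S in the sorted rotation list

All 8 rotations (rotation i = S[i:]+S[:i]):
  rot[0] = 5000005$
  rot[1] = 000005$5
  rot[2] = 00005$50
  rot[3] = 0005$500
  rot[4] = 005$5000
  rot[5] = 05$50000
  rot[6] = 5$500000
  rot[7] = $5000005
Sorted (with $ < everything):
  sorted[0] = $5000005  (last char: '5')
  sorted[1] = 000005$5  (last char: '5')
  sorted[2] = 00005$50  (last char: '0')
  sorted[3] = 0005$500  (last char: '0')
  sorted[4] = 005$5000  (last char: '0')
  sorted[5] = 05$50000  (last char: '0')
  sorted[6] = 5$500000  (last char: '0')
  sorted[7] = 5000005$  (last char: '$')
Last column: 5500000$
Original string S is at sorted index 7

Answer: 5500000$
7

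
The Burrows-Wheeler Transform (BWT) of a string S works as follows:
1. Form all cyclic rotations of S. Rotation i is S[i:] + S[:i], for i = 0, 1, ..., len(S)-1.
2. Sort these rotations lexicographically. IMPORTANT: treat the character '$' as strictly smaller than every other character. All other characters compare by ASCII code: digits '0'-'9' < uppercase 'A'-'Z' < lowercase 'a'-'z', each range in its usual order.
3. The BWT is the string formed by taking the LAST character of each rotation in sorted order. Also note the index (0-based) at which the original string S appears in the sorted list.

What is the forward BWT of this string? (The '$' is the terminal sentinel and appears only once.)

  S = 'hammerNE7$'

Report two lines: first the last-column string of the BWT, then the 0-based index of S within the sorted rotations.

All 10 rotations (rotation i = S[i:]+S[:i]):
  rot[0] = hammerNE7$
  rot[1] = ammerNE7$h
  rot[2] = mmerNE7$ha
  rot[3] = merNE7$ham
  rot[4] = erNE7$hamm
  rot[5] = rNE7$hamme
  rot[6] = NE7$hammer
  rot[7] = E7$hammerN
  rot[8] = 7$hammerNE
  rot[9] = $hammerNE7
Sorted (with $ < everything):
  sorted[0] = $hammerNE7  (last char: '7')
  sorted[1] = 7$hammerNE  (last char: 'E')
  sorted[2] = E7$hammerN  (last char: 'N')
  sorted[3] = NE7$hammer  (last char: 'r')
  sorted[4] = ammerNE7$h  (last char: 'h')
  sorted[5] = erNE7$hamm  (last char: 'm')
  sorted[6] = hammerNE7$  (last char: '$')
  sorted[7] = merNE7$ham  (last char: 'm')
  sorted[8] = mmerNE7$ha  (last char: 'a')
  sorted[9] = rNE7$hamme  (last char: 'e')
Last column: 7ENrhm$mae
Original string S is at sorted index 6

Answer: 7ENrhm$mae
6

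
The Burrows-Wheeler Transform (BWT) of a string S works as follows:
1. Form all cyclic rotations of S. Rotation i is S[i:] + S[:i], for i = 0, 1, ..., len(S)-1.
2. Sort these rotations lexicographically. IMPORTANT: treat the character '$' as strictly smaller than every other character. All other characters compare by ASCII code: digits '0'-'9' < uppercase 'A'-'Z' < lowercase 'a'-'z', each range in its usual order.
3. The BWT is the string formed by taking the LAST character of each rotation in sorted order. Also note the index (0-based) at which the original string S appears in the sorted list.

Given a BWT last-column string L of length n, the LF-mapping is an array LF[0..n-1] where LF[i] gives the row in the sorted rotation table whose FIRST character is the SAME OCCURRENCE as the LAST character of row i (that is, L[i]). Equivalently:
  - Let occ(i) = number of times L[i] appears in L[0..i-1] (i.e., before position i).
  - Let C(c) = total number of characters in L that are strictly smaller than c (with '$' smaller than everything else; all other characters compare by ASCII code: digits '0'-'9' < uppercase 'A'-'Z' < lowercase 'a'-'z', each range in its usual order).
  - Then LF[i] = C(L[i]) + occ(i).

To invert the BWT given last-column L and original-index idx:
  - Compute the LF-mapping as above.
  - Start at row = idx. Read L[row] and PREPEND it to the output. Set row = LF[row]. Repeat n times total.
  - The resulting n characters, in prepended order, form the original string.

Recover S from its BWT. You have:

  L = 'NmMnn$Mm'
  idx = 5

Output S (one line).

LF mapping: 3 4 1 6 7 0 2 5
Walk LF starting at row 5, prepending L[row]:
  step 1: row=5, L[5]='$', prepend. Next row=LF[5]=0
  step 2: row=0, L[0]='N', prepend. Next row=LF[0]=3
  step 3: row=3, L[3]='n', prepend. Next row=LF[3]=6
  step 4: row=6, L[6]='M', prepend. Next row=LF[6]=2
  step 5: row=2, L[2]='M', prepend. Next row=LF[2]=1
  step 6: row=1, L[1]='m', prepend. Next row=LF[1]=4
  step 7: row=4, L[4]='n', prepend. Next row=LF[4]=7
  step 8: row=7, L[7]='m', prepend. Next row=LF[7]=5
Reversed output: mnmMMnN$

Answer: mnmMMnN$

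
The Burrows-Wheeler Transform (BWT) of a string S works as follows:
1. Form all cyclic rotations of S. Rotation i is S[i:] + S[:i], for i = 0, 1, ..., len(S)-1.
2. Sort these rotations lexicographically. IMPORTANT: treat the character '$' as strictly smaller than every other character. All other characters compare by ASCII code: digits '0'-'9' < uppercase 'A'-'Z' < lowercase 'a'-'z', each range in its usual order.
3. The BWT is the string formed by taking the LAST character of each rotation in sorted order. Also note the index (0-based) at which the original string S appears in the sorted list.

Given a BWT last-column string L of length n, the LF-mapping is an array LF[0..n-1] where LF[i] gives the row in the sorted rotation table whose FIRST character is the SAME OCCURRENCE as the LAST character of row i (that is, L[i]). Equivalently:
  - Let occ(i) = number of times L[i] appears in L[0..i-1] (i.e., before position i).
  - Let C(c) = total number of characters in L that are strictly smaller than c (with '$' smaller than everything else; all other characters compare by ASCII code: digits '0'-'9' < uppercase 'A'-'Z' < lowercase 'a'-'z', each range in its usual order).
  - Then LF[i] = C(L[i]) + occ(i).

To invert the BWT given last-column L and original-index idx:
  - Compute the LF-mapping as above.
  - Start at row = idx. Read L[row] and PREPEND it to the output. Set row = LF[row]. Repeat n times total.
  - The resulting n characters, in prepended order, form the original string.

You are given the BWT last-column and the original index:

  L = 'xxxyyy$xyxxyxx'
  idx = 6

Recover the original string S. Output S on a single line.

Answer: xyxxyxyyxyxxx$

Derivation:
LF mapping: 1 2 3 9 10 11 0 4 12 5 6 13 7 8
Walk LF starting at row 6, prepending L[row]:
  step 1: row=6, L[6]='$', prepend. Next row=LF[6]=0
  step 2: row=0, L[0]='x', prepend. Next row=LF[0]=1
  step 3: row=1, L[1]='x', prepend. Next row=LF[1]=2
  step 4: row=2, L[2]='x', prepend. Next row=LF[2]=3
  step 5: row=3, L[3]='y', prepend. Next row=LF[3]=9
  step 6: row=9, L[9]='x', prepend. Next row=LF[9]=5
  step 7: row=5, L[5]='y', prepend. Next row=LF[5]=11
  step 8: row=11, L[11]='y', prepend. Next row=LF[11]=13
  step 9: row=13, L[13]='x', prepend. Next row=LF[13]=8
  step 10: row=8, L[8]='y', prepend. Next row=LF[8]=12
  step 11: row=12, L[12]='x', prepend. Next row=LF[12]=7
  step 12: row=7, L[7]='x', prepend. Next row=LF[7]=4
  step 13: row=4, L[4]='y', prepend. Next row=LF[4]=10
  step 14: row=10, L[10]='x', prepend. Next row=LF[10]=6
Reversed output: xyxxyxyyxyxxx$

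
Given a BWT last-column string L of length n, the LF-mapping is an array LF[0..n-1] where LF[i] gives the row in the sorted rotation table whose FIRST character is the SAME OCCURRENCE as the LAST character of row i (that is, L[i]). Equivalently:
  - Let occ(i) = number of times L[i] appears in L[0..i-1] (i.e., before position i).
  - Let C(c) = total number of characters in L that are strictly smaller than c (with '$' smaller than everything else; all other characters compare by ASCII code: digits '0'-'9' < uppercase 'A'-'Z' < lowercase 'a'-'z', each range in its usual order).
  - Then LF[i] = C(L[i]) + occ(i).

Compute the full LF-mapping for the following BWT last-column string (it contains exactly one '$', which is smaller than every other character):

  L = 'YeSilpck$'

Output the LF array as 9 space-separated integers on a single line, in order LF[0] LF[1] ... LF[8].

Char counts: '$':1, 'S':1, 'Y':1, 'c':1, 'e':1, 'i':1, 'k':1, 'l':1, 'p':1
C (first-col start): C('$')=0, C('S')=1, C('Y')=2, C('c')=3, C('e')=4, C('i')=5, C('k')=6, C('l')=7, C('p')=8
L[0]='Y': occ=0, LF[0]=C('Y')+0=2+0=2
L[1]='e': occ=0, LF[1]=C('e')+0=4+0=4
L[2]='S': occ=0, LF[2]=C('S')+0=1+0=1
L[3]='i': occ=0, LF[3]=C('i')+0=5+0=5
L[4]='l': occ=0, LF[4]=C('l')+0=7+0=7
L[5]='p': occ=0, LF[5]=C('p')+0=8+0=8
L[6]='c': occ=0, LF[6]=C('c')+0=3+0=3
L[7]='k': occ=0, LF[7]=C('k')+0=6+0=6
L[8]='$': occ=0, LF[8]=C('$')+0=0+0=0

Answer: 2 4 1 5 7 8 3 6 0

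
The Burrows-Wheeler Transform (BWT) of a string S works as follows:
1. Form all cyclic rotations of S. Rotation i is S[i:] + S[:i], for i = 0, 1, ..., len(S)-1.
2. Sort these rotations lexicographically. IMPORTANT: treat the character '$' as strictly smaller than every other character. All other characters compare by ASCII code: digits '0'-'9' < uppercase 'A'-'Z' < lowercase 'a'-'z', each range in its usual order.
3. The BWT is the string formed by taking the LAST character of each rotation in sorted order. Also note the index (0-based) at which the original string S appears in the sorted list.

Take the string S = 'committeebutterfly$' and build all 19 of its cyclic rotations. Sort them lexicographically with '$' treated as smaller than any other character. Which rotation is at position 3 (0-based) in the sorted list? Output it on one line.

Answer: ebutterfly$committe

Derivation:
All 19 rotations (rotation i = S[i:]+S[:i]):
  rot[0] = committeebutterfly$
  rot[1] = ommitteebutterfly$c
  rot[2] = mmitteebutterfly$co
  rot[3] = mitteebutterfly$com
  rot[4] = itteebutterfly$comm
  rot[5] = tteebutterfly$commi
  rot[6] = teebutterfly$commit
  rot[7] = eebutterfly$committ
  rot[8] = ebutterfly$committe
  rot[9] = butterfly$committee
  rot[10] = utterfly$committeeb
  rot[11] = tterfly$committeebu
  rot[12] = terfly$committeebut
  rot[13] = erfly$committeebutt
  rot[14] = rfly$committeebutte
  rot[15] = fly$committeebutter
  rot[16] = ly$committeebutterf
  rot[17] = y$committeebutterfl
  rot[18] = $committeebutterfly
Sorted (with $ < everything):
  sorted[0] = $committeebutterfly
  sorted[1] = butterfly$committee
  sorted[2] = committeebutterfly$
  sorted[3] = ebutterfly$committe
  sorted[4] = eebutterfly$committ
  sorted[5] = erfly$committeebutt
  sorted[6] = fly$committeebutter
  sorted[7] = itteebutterfly$comm
  sorted[8] = ly$committeebutterf
  sorted[9] = mitteebutterfly$com
  sorted[10] = mmitteebutterfly$co
  sorted[11] = ommitteebutterfly$c
  sorted[12] = rfly$committeebutte
  sorted[13] = teebutterfly$commit
  sorted[14] = terfly$committeebut
  sorted[15] = tteebutterfly$commi
  sorted[16] = tterfly$committeebu
  sorted[17] = utterfly$committeeb
  sorted[18] = y$committeebutterfl
sorted[3] = ebutterfly$committe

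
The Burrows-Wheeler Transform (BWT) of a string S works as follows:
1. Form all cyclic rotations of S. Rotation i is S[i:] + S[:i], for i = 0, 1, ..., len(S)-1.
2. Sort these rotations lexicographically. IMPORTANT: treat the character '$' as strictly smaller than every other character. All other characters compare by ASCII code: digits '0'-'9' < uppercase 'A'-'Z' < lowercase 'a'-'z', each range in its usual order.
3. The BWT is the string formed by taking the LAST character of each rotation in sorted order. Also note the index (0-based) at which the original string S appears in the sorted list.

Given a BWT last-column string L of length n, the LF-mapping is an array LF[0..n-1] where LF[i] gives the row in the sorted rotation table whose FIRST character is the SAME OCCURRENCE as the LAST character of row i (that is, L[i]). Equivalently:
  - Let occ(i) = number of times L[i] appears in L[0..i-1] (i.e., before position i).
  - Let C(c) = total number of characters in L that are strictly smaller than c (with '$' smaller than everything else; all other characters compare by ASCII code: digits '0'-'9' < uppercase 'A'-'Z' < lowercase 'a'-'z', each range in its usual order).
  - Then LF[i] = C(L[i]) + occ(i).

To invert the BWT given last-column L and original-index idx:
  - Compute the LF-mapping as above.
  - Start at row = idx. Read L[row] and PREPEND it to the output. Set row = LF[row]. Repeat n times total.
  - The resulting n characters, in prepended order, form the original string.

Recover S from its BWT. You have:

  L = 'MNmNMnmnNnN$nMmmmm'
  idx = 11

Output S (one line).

Answer: mnNmnNMmnmnmNmMNM$

Derivation:
LF mapping: 1 4 8 5 2 14 9 15 6 16 7 0 17 3 10 11 12 13
Walk LF starting at row 11, prepending L[row]:
  step 1: row=11, L[11]='$', prepend. Next row=LF[11]=0
  step 2: row=0, L[0]='M', prepend. Next row=LF[0]=1
  step 3: row=1, L[1]='N', prepend. Next row=LF[1]=4
  step 4: row=4, L[4]='M', prepend. Next row=LF[4]=2
  step 5: row=2, L[2]='m', prepend. Next row=LF[2]=8
  step 6: row=8, L[8]='N', prepend. Next row=LF[8]=6
  step 7: row=6, L[6]='m', prepend. Next row=LF[6]=9
  step 8: row=9, L[9]='n', prepend. Next row=LF[9]=16
  step 9: row=16, L[16]='m', prepend. Next row=LF[16]=12
  step 10: row=12, L[12]='n', prepend. Next row=LF[12]=17
  step 11: row=17, L[17]='m', prepend. Next row=LF[17]=13
  step 12: row=13, L[13]='M', prepend. Next row=LF[13]=3
  step 13: row=3, L[3]='N', prepend. Next row=LF[3]=5
  step 14: row=5, L[5]='n', prepend. Next row=LF[5]=14
  step 15: row=14, L[14]='m', prepend. Next row=LF[14]=10
  step 16: row=10, L[10]='N', prepend. Next row=LF[10]=7
  step 17: row=7, L[7]='n', prepend. Next row=LF[7]=15
  step 18: row=15, L[15]='m', prepend. Next row=LF[15]=11
Reversed output: mnNmnNMmnmnmNmMNM$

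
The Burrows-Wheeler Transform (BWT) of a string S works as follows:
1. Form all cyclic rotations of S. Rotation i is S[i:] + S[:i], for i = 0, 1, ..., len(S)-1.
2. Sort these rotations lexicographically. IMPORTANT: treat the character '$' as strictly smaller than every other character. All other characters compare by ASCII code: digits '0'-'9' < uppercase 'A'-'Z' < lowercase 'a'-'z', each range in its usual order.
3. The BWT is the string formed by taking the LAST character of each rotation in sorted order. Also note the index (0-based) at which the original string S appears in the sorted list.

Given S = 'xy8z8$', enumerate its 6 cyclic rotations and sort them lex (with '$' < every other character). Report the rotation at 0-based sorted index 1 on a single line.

Answer: 8$xy8z

Derivation:
All 6 rotations (rotation i = S[i:]+S[:i]):
  rot[0] = xy8z8$
  rot[1] = y8z8$x
  rot[2] = 8z8$xy
  rot[3] = z8$xy8
  rot[4] = 8$xy8z
  rot[5] = $xy8z8
Sorted (with $ < everything):
  sorted[0] = $xy8z8
  sorted[1] = 8$xy8z
  sorted[2] = 8z8$xy
  sorted[3] = xy8z8$
  sorted[4] = y8z8$x
  sorted[5] = z8$xy8
sorted[1] = 8$xy8z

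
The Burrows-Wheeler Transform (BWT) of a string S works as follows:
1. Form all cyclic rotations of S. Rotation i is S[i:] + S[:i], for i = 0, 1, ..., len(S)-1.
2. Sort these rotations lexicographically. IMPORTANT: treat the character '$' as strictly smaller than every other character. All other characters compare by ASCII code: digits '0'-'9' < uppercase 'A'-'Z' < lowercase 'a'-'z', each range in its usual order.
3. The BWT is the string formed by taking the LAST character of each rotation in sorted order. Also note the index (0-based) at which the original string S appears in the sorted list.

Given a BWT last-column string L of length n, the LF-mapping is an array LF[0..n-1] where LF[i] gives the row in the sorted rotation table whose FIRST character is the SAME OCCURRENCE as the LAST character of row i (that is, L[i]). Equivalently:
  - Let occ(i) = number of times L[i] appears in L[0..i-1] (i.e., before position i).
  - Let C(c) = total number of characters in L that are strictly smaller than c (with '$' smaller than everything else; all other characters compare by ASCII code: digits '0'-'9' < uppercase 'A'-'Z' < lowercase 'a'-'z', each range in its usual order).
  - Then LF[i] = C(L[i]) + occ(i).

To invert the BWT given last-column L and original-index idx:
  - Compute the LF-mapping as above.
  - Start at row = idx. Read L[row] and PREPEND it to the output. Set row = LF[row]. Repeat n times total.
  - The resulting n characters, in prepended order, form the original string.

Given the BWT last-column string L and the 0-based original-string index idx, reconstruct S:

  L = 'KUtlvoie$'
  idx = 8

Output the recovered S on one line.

LF mapping: 1 2 7 5 8 6 4 3 0
Walk LF starting at row 8, prepending L[row]:
  step 1: row=8, L[8]='$', prepend. Next row=LF[8]=0
  step 2: row=0, L[0]='K', prepend. Next row=LF[0]=1
  step 3: row=1, L[1]='U', prepend. Next row=LF[1]=2
  step 4: row=2, L[2]='t', prepend. Next row=LF[2]=7
  step 5: row=7, L[7]='e', prepend. Next row=LF[7]=3
  step 6: row=3, L[3]='l', prepend. Next row=LF[3]=5
  step 7: row=5, L[5]='o', prepend. Next row=LF[5]=6
  step 8: row=6, L[6]='i', prepend. Next row=LF[6]=4
  step 9: row=4, L[4]='v', prepend. Next row=LF[4]=8
Reversed output: violetUK$

Answer: violetUK$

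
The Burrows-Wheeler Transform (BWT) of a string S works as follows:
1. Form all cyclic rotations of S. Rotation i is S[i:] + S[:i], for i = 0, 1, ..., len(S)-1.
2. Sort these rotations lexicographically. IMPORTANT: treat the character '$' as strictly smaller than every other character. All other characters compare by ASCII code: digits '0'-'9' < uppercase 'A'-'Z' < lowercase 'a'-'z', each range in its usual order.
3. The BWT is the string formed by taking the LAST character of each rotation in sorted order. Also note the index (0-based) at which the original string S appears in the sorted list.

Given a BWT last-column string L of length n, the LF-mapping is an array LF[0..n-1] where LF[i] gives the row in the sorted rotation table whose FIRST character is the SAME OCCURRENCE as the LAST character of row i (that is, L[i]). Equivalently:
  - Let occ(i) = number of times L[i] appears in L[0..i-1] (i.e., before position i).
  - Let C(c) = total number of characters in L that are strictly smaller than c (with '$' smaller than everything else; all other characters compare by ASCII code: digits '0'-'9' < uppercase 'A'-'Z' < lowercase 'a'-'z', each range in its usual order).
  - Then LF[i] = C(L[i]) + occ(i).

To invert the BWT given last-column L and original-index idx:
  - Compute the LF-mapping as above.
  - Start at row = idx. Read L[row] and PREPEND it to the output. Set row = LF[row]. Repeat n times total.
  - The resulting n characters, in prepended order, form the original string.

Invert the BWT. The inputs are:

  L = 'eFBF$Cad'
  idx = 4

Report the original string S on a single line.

Answer: FFBCade$

Derivation:
LF mapping: 7 3 1 4 0 2 5 6
Walk LF starting at row 4, prepending L[row]:
  step 1: row=4, L[4]='$', prepend. Next row=LF[4]=0
  step 2: row=0, L[0]='e', prepend. Next row=LF[0]=7
  step 3: row=7, L[7]='d', prepend. Next row=LF[7]=6
  step 4: row=6, L[6]='a', prepend. Next row=LF[6]=5
  step 5: row=5, L[5]='C', prepend. Next row=LF[5]=2
  step 6: row=2, L[2]='B', prepend. Next row=LF[2]=1
  step 7: row=1, L[1]='F', prepend. Next row=LF[1]=3
  step 8: row=3, L[3]='F', prepend. Next row=LF[3]=4
Reversed output: FFBCade$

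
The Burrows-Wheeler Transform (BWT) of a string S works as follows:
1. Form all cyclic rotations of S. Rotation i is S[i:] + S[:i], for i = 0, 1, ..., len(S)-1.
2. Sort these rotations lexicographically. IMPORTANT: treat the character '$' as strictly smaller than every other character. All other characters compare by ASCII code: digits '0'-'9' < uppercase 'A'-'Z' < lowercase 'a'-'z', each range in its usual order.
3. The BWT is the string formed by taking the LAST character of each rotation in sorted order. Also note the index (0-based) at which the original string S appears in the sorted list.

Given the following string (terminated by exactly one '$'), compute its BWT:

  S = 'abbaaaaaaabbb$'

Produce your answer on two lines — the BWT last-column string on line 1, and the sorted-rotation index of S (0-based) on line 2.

Answer: bbaaaaa$abbbaa
7

Derivation:
All 14 rotations (rotation i = S[i:]+S[:i]):
  rot[0] = abbaaaaaaabbb$
  rot[1] = bbaaaaaaabbb$a
  rot[2] = baaaaaaabbb$ab
  rot[3] = aaaaaaabbb$abb
  rot[4] = aaaaaabbb$abba
  rot[5] = aaaaabbb$abbaa
  rot[6] = aaaabbb$abbaaa
  rot[7] = aaabbb$abbaaaa
  rot[8] = aabbb$abbaaaaa
  rot[9] = abbb$abbaaaaaa
  rot[10] = bbb$abbaaaaaaa
  rot[11] = bb$abbaaaaaaab
  rot[12] = b$abbaaaaaaabb
  rot[13] = $abbaaaaaaabbb
Sorted (with $ < everything):
  sorted[0] = $abbaaaaaaabbb  (last char: 'b')
  sorted[1] = aaaaaaabbb$abb  (last char: 'b')
  sorted[2] = aaaaaabbb$abba  (last char: 'a')
  sorted[3] = aaaaabbb$abbaa  (last char: 'a')
  sorted[4] = aaaabbb$abbaaa  (last char: 'a')
  sorted[5] = aaabbb$abbaaaa  (last char: 'a')
  sorted[6] = aabbb$abbaaaaa  (last char: 'a')
  sorted[7] = abbaaaaaaabbb$  (last char: '$')
  sorted[8] = abbb$abbaaaaaa  (last char: 'a')
  sorted[9] = b$abbaaaaaaabb  (last char: 'b')
  sorted[10] = baaaaaaabbb$ab  (last char: 'b')
  sorted[11] = bb$abbaaaaaaab  (last char: 'b')
  sorted[12] = bbaaaaaaabbb$a  (last char: 'a')
  sorted[13] = bbb$abbaaaaaaa  (last char: 'a')
Last column: bbaaaaa$abbbaa
Original string S is at sorted index 7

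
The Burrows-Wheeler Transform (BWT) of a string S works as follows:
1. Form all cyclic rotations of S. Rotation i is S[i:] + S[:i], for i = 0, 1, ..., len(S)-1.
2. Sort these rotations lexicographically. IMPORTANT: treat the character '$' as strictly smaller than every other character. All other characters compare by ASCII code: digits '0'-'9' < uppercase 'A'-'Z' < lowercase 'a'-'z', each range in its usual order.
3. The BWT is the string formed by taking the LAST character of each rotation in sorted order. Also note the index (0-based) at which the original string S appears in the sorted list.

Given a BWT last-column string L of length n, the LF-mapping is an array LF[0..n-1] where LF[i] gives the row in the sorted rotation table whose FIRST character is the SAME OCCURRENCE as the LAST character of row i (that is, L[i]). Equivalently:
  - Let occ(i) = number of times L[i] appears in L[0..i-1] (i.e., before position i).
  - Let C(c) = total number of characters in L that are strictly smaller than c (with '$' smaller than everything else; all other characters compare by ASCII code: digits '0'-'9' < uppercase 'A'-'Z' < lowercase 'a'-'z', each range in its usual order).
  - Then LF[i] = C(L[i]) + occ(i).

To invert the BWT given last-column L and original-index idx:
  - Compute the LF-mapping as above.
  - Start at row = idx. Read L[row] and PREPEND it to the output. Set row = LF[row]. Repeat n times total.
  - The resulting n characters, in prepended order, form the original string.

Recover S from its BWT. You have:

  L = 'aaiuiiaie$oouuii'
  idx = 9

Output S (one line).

LF mapping: 1 2 5 13 6 7 3 8 4 0 11 12 14 15 9 10
Walk LF starting at row 9, prepending L[row]:
  step 1: row=9, L[9]='$', prepend. Next row=LF[9]=0
  step 2: row=0, L[0]='a', prepend. Next row=LF[0]=1
  step 3: row=1, L[1]='a', prepend. Next row=LF[1]=2
  step 4: row=2, L[2]='i', prepend. Next row=LF[2]=5
  step 5: row=5, L[5]='i', prepend. Next row=LF[5]=7
  step 6: row=7, L[7]='i', prepend. Next row=LF[7]=8
  step 7: row=8, L[8]='e', prepend. Next row=LF[8]=4
  step 8: row=4, L[4]='i', prepend. Next row=LF[4]=6
  step 9: row=6, L[6]='a', prepend. Next row=LF[6]=3
  step 10: row=3, L[3]='u', prepend. Next row=LF[3]=13
  step 11: row=13, L[13]='u', prepend. Next row=LF[13]=15
  step 12: row=15, L[15]='i', prepend. Next row=LF[15]=10
  step 13: row=10, L[10]='o', prepend. Next row=LF[10]=11
  step 14: row=11, L[11]='o', prepend. Next row=LF[11]=12
  step 15: row=12, L[12]='u', prepend. Next row=LF[12]=14
  step 16: row=14, L[14]='i', prepend. Next row=LF[14]=9
Reversed output: iuooiuuaieiiiaa$

Answer: iuooiuuaieiiiaa$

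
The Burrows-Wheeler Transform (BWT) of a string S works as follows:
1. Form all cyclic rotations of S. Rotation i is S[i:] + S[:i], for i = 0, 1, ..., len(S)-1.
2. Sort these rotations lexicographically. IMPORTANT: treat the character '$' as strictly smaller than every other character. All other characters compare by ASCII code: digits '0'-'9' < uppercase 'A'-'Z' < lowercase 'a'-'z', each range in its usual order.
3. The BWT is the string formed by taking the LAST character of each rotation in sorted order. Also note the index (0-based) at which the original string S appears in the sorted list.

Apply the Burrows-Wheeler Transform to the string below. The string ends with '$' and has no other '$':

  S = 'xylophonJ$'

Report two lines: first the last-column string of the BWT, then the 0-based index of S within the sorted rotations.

Answer: Jnpyohlo$x
8

Derivation:
All 10 rotations (rotation i = S[i:]+S[:i]):
  rot[0] = xylophonJ$
  rot[1] = ylophonJ$x
  rot[2] = lophonJ$xy
  rot[3] = ophonJ$xyl
  rot[4] = phonJ$xylo
  rot[5] = honJ$xylop
  rot[6] = onJ$xyloph
  rot[7] = nJ$xylopho
  rot[8] = J$xylophon
  rot[9] = $xylophonJ
Sorted (with $ < everything):
  sorted[0] = $xylophonJ  (last char: 'J')
  sorted[1] = J$xylophon  (last char: 'n')
  sorted[2] = honJ$xylop  (last char: 'p')
  sorted[3] = lophonJ$xy  (last char: 'y')
  sorted[4] = nJ$xylopho  (last char: 'o')
  sorted[5] = onJ$xyloph  (last char: 'h')
  sorted[6] = ophonJ$xyl  (last char: 'l')
  sorted[7] = phonJ$xylo  (last char: 'o')
  sorted[8] = xylophonJ$  (last char: '$')
  sorted[9] = ylophonJ$x  (last char: 'x')
Last column: Jnpyohlo$x
Original string S is at sorted index 8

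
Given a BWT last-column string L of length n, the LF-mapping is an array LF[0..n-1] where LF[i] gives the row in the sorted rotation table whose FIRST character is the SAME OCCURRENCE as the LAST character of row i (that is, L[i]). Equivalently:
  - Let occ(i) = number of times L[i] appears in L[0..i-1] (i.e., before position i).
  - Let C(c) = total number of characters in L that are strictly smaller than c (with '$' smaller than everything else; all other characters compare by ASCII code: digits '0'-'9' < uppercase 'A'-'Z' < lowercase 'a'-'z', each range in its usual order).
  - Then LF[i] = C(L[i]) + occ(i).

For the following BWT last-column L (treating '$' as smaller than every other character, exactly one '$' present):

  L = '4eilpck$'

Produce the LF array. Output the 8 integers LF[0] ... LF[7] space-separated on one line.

Answer: 1 3 4 6 7 2 5 0

Derivation:
Char counts: '$':1, '4':1, 'c':1, 'e':1, 'i':1, 'k':1, 'l':1, 'p':1
C (first-col start): C('$')=0, C('4')=1, C('c')=2, C('e')=3, C('i')=4, C('k')=5, C('l')=6, C('p')=7
L[0]='4': occ=0, LF[0]=C('4')+0=1+0=1
L[1]='e': occ=0, LF[1]=C('e')+0=3+0=3
L[2]='i': occ=0, LF[2]=C('i')+0=4+0=4
L[3]='l': occ=0, LF[3]=C('l')+0=6+0=6
L[4]='p': occ=0, LF[4]=C('p')+0=7+0=7
L[5]='c': occ=0, LF[5]=C('c')+0=2+0=2
L[6]='k': occ=0, LF[6]=C('k')+0=5+0=5
L[7]='$': occ=0, LF[7]=C('$')+0=0+0=0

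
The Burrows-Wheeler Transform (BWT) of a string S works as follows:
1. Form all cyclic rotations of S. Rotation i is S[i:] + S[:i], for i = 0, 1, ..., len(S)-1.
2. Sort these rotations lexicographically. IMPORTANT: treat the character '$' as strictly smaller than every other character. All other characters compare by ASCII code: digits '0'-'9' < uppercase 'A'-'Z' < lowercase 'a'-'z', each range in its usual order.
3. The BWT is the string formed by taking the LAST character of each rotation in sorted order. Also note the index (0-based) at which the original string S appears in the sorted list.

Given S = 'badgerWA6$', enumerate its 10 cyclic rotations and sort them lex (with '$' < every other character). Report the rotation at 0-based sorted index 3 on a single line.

All 10 rotations (rotation i = S[i:]+S[:i]):
  rot[0] = badgerWA6$
  rot[1] = adgerWA6$b
  rot[2] = dgerWA6$ba
  rot[3] = gerWA6$bad
  rot[4] = erWA6$badg
  rot[5] = rWA6$badge
  rot[6] = WA6$badger
  rot[7] = A6$badgerW
  rot[8] = 6$badgerWA
  rot[9] = $badgerWA6
Sorted (with $ < everything):
  sorted[0] = $badgerWA6
  sorted[1] = 6$badgerWA
  sorted[2] = A6$badgerW
  sorted[3] = WA6$badger
  sorted[4] = adgerWA6$b
  sorted[5] = badgerWA6$
  sorted[6] = dgerWA6$ba
  sorted[7] = erWA6$badg
  sorted[8] = gerWA6$bad
  sorted[9] = rWA6$badge
sorted[3] = WA6$badger

Answer: WA6$badger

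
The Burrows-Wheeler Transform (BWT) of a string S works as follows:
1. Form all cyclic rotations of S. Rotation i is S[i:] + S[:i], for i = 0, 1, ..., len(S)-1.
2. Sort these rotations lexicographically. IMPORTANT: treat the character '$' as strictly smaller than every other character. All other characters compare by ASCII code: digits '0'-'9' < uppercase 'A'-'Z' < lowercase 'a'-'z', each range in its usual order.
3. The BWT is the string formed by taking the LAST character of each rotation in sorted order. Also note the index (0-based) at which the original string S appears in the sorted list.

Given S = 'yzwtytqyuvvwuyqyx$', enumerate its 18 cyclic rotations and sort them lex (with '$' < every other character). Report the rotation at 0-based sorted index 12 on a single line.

All 18 rotations (rotation i = S[i:]+S[:i]):
  rot[0] = yzwtytqyuvvwuyqyx$
  rot[1] = zwtytqyuvvwuyqyx$y
  rot[2] = wtytqyuvvwuyqyx$yz
  rot[3] = tytqyuvvwuyqyx$yzw
  rot[4] = ytqyuvvwuyqyx$yzwt
  rot[5] = tqyuvvwuyqyx$yzwty
  rot[6] = qyuvvwuyqyx$yzwtyt
  rot[7] = yuvvwuyqyx$yzwtytq
  rot[8] = uvvwuyqyx$yzwtytqy
  rot[9] = vvwuyqyx$yzwtytqyu
  rot[10] = vwuyqyx$yzwtytqyuv
  rot[11] = wuyqyx$yzwtytqyuvv
  rot[12] = uyqyx$yzwtytqyuvvw
  rot[13] = yqyx$yzwtytqyuvvwu
  rot[14] = qyx$yzwtytqyuvvwuy
  rot[15] = yx$yzwtytqyuvvwuyq
  rot[16] = x$yzwtytqyuvvwuyqy
  rot[17] = $yzwtytqyuvvwuyqyx
Sorted (with $ < everything):
  sorted[0] = $yzwtytqyuvvwuyqyx
  sorted[1] = qyuvvwuyqyx$yzwtyt
  sorted[2] = qyx$yzwtytqyuvvwuy
  sorted[3] = tqyuvvwuyqyx$yzwty
  sorted[4] = tytqyuvvwuyqyx$yzw
  sorted[5] = uvvwuyqyx$yzwtytqy
  sorted[6] = uyqyx$yzwtytqyuvvw
  sorted[7] = vvwuyqyx$yzwtytqyu
  sorted[8] = vwuyqyx$yzwtytqyuv
  sorted[9] = wtytqyuvvwuyqyx$yz
  sorted[10] = wuyqyx$yzwtytqyuvv
  sorted[11] = x$yzwtytqyuvvwuyqy
  sorted[12] = yqyx$yzwtytqyuvvwu
  sorted[13] = ytqyuvvwuyqyx$yzwt
  sorted[14] = yuvvwuyqyx$yzwtytq
  sorted[15] = yx$yzwtytqyuvvwuyq
  sorted[16] = yzwtytqyuvvwuyqyx$
  sorted[17] = zwtytqyuvvwuyqyx$y
sorted[12] = yqyx$yzwtytqyuvvwu

Answer: yqyx$yzwtytqyuvvwu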